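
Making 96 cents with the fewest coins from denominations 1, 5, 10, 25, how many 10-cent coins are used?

96 − 3×25→21 − 2×10→1 − 1×1→0
Count of 10: 2

2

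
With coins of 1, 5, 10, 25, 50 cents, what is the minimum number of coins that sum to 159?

Greedy: take as many of the largest coin as possible, then repeat with the remainder.
159 − 3×50→9 − 1×5→4 − 4×1→0
Total coins = 3 + 1 + 4 = 8

8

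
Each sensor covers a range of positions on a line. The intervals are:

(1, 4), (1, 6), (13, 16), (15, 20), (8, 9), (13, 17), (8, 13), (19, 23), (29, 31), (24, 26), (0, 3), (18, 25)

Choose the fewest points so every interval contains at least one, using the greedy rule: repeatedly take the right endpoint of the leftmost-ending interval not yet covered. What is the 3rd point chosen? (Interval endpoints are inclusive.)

16

Sort by right endpoint; whenever an interval is uncovered, place a point at its right end.
Sorted: [0,3] [1,4] [1,6] [8,9] [8,13] [13,16] [13,17] [15,20] [19,23] [18,25] [24,26] [29,31]
{[0,3],[1,4],[1,6]} hit by 3; {[8,9],[8,13]} hit by 9; {[13,16],[13,17],[15,20]} hit by 16; {[19,23],[18,25]} hit by 23; {[24,26]} hit by 26; {[29,31]} hit by 31.
Points: 3, 9, 16, 23, 26, 31 (6 total).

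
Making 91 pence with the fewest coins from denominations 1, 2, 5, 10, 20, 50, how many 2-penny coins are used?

Use the largest denomination that fits, subtract, and repeat.
91 − 1×50→41 − 2×20→1 − 1×1→0
Count of 2: 0

0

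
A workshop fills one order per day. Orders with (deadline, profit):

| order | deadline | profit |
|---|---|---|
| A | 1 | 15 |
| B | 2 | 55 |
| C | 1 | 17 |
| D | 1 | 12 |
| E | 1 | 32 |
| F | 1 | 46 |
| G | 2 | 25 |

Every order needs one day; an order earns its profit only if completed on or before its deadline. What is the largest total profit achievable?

Take jobs in profit order; each goes to the latest open slot no later than its deadline.
Profit order: B=55 F=46 E=32 G=25 C=17 A=15 D=12
Assign: B→slot 2, F→slot 1, E skipped, G skipped, C skipped, A skipped, D skipped.
Slots: [1:F] [2:B]
Profit = 46 + 55 = 101

101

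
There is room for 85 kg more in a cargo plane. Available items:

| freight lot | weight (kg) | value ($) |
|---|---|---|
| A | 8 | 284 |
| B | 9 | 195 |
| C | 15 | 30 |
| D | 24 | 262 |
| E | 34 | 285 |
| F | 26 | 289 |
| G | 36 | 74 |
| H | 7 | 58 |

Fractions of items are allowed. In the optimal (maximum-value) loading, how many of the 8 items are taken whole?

Sort by value per unit weight and fill in that order.
Ratios (sorted): A 35.50, B 21.67, F 11.12, D 10.92, E 8.38, H 8.29, G 2.06, C 2.00
take A (8 @ 284); take B (9 @ 195); take F (26 @ 289); take D (24 @ 262); take 18/34 of E → 150.88. Capacity used 85/85.
4 item(s) taken whole; one partial (take 18/34 of E).

4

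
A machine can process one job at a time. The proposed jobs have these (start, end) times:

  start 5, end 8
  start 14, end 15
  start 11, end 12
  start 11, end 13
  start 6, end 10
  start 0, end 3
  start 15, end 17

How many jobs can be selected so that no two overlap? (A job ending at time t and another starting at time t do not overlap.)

5

By end time: (0,3), (5,8), (6,10), (11,12), (11,13), (14,15), (15,17).
Pick (0,3); next start ≥ 3 → (5,8); next start ≥ 8 → (11,12); next start ≥ 12 → (14,15); next start ≥ 15 → (15,17).
Selected 5 jobs.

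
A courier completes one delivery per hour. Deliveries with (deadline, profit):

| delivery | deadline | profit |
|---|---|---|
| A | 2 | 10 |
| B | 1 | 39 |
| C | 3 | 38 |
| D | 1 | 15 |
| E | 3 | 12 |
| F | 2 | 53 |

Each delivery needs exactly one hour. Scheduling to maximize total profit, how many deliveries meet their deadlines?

3

Take jobs in profit order; each goes to the latest open slot no later than its deadline.
By profit: F(d2,53), B(d1,39), C(d3,38), D(d1,15), E(d3,12), A(d2,10)
F→slot 2; B→slot 1; C→slot 3; D skipped; E skipped; A skipped.
3 of 6 scheduled.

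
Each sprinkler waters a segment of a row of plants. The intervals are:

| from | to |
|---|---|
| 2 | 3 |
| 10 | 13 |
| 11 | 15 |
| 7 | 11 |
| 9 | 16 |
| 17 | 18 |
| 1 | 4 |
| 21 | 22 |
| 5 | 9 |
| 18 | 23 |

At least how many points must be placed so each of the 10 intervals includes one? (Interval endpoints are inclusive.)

Sort by right endpoint; whenever an interval is uncovered, place a point at its right end.
Sorted: [2,3] [1,4] [5,9] [7,11] [10,13] [11,15] [9,16] [17,18] [21,22] [18,23]
{[2,3],[1,4]} hit by 3; {[5,9],[7,11]} hit by 9; {[10,13],[11,15],[9,16]} hit by 13; {[17,18]} hit by 18; {[21,22],[18,23]} hit by 22.
Points: 3, 9, 13, 18, 22 (5 total).

5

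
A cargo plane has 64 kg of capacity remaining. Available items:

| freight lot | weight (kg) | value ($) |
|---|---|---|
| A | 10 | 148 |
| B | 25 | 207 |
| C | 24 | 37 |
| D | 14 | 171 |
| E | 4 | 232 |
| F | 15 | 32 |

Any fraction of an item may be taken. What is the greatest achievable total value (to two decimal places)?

781.47

Ratios (sorted): E 58.00, A 14.80, D 12.21, B 8.28, F 2.13, C 1.54
take E (4 @ 232); take A (10 @ 148); take D (14 @ 171); take B (25 @ 207); take 11/15 of F → 23.47. Capacity used 64/64.
Total value = 781.47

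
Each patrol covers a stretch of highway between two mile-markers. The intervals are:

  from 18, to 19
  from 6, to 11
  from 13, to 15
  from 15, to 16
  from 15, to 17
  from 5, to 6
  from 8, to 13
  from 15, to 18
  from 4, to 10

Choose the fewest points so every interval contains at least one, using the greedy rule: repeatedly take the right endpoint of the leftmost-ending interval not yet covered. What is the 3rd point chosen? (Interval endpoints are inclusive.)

Sort by right endpoint; whenever an interval is uncovered, place a point at its right end.
By right end: [5,6]  [4,10]  [6,11]  [8,13]  [13,15]  [15,16]  [15,17]  [15,18]  [18,19]
[5,6] uncovered → point at 6; [8,13] uncovered → point at 13; [15,16] uncovered → point at 16; [18,19] uncovered → point at 19.
Points: 6, 13, 16, 19 (4 total).

16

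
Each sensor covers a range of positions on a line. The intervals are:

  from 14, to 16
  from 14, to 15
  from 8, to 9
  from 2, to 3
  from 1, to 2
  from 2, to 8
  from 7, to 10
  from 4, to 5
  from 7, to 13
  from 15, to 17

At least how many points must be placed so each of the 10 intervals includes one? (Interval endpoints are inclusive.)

By right end: [1,2]  [2,3]  [4,5]  [2,8]  [8,9]  [7,10]  [7,13]  [14,15]  [14,16]  [15,17]
[1,2] uncovered → point at 2; [4,5] uncovered → point at 5; [8,9] uncovered → point at 9; [14,15] uncovered → point at 15.
Points: 2, 5, 9, 15 (4 total).

4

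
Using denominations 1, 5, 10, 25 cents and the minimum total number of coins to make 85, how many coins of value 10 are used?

1

Use the largest denomination that fits, subtract, and repeat.
85 − 3×25→10 − 1×10→0
Count of 10: 1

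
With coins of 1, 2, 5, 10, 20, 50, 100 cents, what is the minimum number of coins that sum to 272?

272 − 2×100→72 − 1×50→22 − 1×20→2 − 1×2→0
Total coins = 2 + 1 + 1 + 1 = 5

5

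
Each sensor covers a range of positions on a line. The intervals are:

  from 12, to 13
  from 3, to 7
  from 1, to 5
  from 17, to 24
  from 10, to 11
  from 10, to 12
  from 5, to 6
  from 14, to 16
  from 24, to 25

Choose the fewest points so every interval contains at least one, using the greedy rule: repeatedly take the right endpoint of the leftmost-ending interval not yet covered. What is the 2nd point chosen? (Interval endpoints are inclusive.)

11

Sort by right endpoint; whenever an interval is uncovered, place a point at its right end.
Sorted: [1,5] [5,6] [3,7] [10,11] [10,12] [12,13] [14,16] [17,24] [24,25]
{[1,5],[5,6],[3,7]} hit by 5; {[10,11],[10,12]} hit by 11; {[12,13]} hit by 13; {[14,16]} hit by 16; {[17,24],[24,25]} hit by 24.
Points: 5, 11, 13, 16, 24 (5 total).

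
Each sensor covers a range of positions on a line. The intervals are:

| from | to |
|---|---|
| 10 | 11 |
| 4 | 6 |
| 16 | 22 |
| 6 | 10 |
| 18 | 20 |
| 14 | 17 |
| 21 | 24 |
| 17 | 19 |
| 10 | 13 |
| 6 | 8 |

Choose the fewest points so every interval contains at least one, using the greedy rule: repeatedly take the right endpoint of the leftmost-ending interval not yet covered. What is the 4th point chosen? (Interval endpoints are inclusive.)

Process intervals by earliest right end; each time one isn't hit yet, stab at its right endpoint.
By right end: [4,6]  [6,8]  [6,10]  [10,11]  [10,13]  [14,17]  [17,19]  [18,20]  [16,22]  [21,24]
[4,6] uncovered → point at 6; [10,11] uncovered → point at 11; [14,17] uncovered → point at 17; [18,20] uncovered → point at 20; [21,24] uncovered → point at 24.
Points: 6, 11, 17, 20, 24 (5 total).

20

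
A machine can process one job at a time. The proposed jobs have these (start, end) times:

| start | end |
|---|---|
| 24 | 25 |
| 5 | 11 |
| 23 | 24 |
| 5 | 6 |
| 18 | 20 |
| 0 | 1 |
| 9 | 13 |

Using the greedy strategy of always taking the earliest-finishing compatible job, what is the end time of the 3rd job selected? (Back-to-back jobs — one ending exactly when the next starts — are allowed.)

13

Greedy by earliest finish: after sorting by end time, pick each interval compatible with the last pick.
Sorted by end: (0,1)  (5,6)  (5,11)  (9,13)  (18,20)  (23,24)  (24,25)
take (0,1); take (5,6); take (9,13); take (18,20); take (23,24); take (24,25).
Selected: (0,1) (5,6) (9,13) (18,20) (23,24) (24,25)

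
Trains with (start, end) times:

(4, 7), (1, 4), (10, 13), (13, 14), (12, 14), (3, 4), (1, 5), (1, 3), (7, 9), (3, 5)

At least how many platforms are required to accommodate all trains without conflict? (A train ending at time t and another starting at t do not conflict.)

4

Count concurrent intervals with a sweep; the peak is the room count.
Events (time:±→running): 1:+→1 1:+→2 1:+→3 3:-→2 3:+→3 3:+→4 … peak 4.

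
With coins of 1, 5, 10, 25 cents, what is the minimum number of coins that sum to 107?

Greedy: take as many of the largest coin as possible, then repeat with the remainder.
107 = 4×25 + 1×5 + 2×1
Total coins = 4 + 1 + 2 = 7

7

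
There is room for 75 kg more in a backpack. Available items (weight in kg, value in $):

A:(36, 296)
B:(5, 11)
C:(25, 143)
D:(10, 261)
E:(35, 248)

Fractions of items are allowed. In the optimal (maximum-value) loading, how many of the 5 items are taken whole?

2

Order: D (261/10=26.10) > A (296/36=8.22) > E (248/35=7.09) > C (143/25=5.72) > B (11/5=2.20)
Fill: take D (10 @ 261) → take A (36 @ 296) → take 29/35 of E → 205.49; 75/75 used.
2 item(s) taken whole; one partial (take 29/35 of E).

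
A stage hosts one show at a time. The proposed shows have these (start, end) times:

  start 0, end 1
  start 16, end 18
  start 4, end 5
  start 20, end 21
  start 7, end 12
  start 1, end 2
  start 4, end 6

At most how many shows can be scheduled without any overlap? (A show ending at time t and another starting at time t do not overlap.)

Order by finish time; keep every interval that doesn't clash with the previous kept one.
Sorted by end: (0,1)  (1,2)  (4,5)  (4,6)  (7,12)  (16,18)  (20,21)
take (0,1); take (1,2); take (4,5); take (7,12); take (16,18); take (20,21).
Selected 6 shows.

6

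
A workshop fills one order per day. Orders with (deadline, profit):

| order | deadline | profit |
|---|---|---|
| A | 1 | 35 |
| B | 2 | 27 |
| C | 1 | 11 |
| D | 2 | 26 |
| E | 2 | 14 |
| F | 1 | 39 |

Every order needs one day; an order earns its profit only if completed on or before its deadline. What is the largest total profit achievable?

By profit: F(d1,39), A(d1,35), B(d2,27), D(d2,26), E(d2,14), C(d1,11)
F→slot 1; A skipped; B→slot 2; D skipped; E skipped; C skipped.
Profit = 39 + 27 = 66

66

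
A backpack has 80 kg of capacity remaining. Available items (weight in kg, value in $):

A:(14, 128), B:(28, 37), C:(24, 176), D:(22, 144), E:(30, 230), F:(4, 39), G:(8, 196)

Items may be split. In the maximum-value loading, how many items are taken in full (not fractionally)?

Sort by value per unit weight and fill in that order.
Ratios (sorted): G 24.50, F 9.75, A 9.14, E 7.67, C 7.33, D 6.55, B 1.32
take G (8 @ 196); take F (4 @ 39); take A (14 @ 128); take E (30 @ 230); take C (24 @ 176). Capacity used 80/80.
5 item(s) taken whole.

5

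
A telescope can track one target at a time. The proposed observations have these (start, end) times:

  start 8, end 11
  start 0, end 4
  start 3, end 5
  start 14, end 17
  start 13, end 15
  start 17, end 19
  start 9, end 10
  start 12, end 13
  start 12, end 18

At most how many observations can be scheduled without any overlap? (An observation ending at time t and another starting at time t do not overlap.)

5

Sort by end time and greedily take each interval whose start is ≥ the last chosen end.
By end time: (0,4), (3,5), (9,10), (8,11), (12,13), (13,15), (14,17), (12,18), (17,19).
Pick (0,4); next start ≥ 4 → (9,10); next start ≥ 10 → (12,13); next start ≥ 13 → (13,15); next start ≥ 15 → (17,19).
Selected 5 observations.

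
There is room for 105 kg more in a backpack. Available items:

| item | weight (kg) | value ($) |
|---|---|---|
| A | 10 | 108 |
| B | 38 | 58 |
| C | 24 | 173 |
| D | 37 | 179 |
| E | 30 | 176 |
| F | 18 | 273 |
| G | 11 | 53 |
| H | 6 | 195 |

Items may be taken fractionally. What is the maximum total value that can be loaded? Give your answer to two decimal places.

1007.24

Greedy by value/weight ratio, highest first.
Ratios (sorted): H 32.50, F 15.17, A 10.80, C 7.21, E 5.87, D 4.84, G 4.82, B 1.53
take H (6 @ 195); take F (18 @ 273); take A (10 @ 108); take C (24 @ 173); take E (30 @ 176); take 17/37 of D → 82.24. Capacity used 105/105.
Total value = 1007.24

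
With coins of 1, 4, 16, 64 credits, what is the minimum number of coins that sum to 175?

Use the largest denomination that fits, subtract, and repeat.
175 − 2×64→47 − 2×16→15 − 3×4→3 − 3×1→0
Total coins = 2 + 2 + 3 + 3 = 10

10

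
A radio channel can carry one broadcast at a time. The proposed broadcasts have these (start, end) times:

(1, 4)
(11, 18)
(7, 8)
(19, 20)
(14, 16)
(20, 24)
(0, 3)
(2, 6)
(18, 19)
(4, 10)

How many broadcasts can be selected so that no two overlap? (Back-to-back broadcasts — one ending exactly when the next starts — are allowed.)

Greedy by earliest finish: after sorting by end time, pick each interval compatible with the last pick.
By end time: (0,3), (1,4), (2,6), (7,8), (4,10), (14,16), (11,18), (18,19), (19,20), (20,24).
Pick (0,3); next start ≥ 3 → (7,8); next start ≥ 8 → (14,16); next start ≥ 16 → (18,19); next start ≥ 19 → (19,20); next start ≥ 20 → (20,24).
Selected 6 broadcasts.

6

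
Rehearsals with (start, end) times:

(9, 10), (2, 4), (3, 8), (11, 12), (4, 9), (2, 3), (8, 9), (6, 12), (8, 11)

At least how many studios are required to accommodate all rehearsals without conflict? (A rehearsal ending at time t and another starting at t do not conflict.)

Count concurrent intervals with a sweep; the peak is the room count.
Events (time:±→running): 2:+→1 2:+→2 3:-→1 3:+→2 4:-→1 4:+→2 6:+→3 8:-→2 8:+→3 8:+→4 … peak 4.

4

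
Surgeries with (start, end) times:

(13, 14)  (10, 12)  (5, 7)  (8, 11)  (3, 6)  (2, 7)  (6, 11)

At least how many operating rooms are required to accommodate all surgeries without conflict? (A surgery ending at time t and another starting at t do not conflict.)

3

Count concurrent intervals with a sweep; the peak is the room count.
starts: [2, 3, 5, 6, 8, 10, 13]
ends:   [6, 7, 7, 11, 11, 12, 14]
s2→1 s3→2 s5→3  — peak 3.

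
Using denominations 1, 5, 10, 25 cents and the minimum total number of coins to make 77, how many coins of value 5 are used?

0

77 − 3×25→2 − 2×1→0
Count of 5: 0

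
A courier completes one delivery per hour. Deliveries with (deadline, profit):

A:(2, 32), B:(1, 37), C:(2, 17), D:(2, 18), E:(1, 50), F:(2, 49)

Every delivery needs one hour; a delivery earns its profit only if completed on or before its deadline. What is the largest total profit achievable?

99

Sort by profit descending; place each in the latest free slot ≤ its deadline.
By profit: E(d1,50), F(d2,49), B(d1,37), A(d2,32), D(d2,18), C(d2,17)
E→slot 1; F→slot 2; B skipped; A skipped; D skipped; C skipped.
Profit = 50 + 49 = 99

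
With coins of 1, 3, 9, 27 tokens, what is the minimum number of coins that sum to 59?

Greedy: take as many of the largest coin as possible, then repeat with the remainder.
59 − 2×27→5 − 1×3→2 − 2×1→0
Total coins = 2 + 1 + 2 = 5

5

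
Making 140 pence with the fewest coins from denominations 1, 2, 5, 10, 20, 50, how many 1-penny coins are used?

140 = 2×50 + 2×20
Count of 1: 0

0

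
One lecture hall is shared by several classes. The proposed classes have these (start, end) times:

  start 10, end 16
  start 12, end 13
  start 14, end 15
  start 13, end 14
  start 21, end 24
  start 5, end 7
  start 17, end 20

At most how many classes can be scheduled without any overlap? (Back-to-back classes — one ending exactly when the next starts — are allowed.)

Sorted by end: (5,7)  (12,13)  (13,14)  (14,15)  (10,16)  (17,20)  (21,24)
take (5,7); take (12,13); take (13,14); take (14,15); take (17,20); take (21,24).
Selected 6 classes.

6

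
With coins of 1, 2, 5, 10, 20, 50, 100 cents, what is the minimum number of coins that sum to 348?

8

Use the largest denomination that fits, subtract, and repeat.
348 − 3×100→48 − 2×20→8 − 1×5→3 − 1×2→1 − 1×1→0
Total coins = 3 + 2 + 1 + 1 + 1 = 8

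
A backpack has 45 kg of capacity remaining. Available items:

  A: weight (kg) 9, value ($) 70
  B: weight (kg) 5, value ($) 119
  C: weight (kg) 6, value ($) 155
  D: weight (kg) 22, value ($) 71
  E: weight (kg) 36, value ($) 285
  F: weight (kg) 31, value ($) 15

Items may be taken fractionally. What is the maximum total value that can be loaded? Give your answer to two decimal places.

Greedy by value/weight ratio, highest first.
Ratios (sorted): C 25.83, B 23.80, E 7.92, A 7.78, D 3.23, F 0.48
take C (6 @ 155); take B (5 @ 119); take 34/36 of E → 269.17. Capacity used 45/45.
Total value = 543.17

543.17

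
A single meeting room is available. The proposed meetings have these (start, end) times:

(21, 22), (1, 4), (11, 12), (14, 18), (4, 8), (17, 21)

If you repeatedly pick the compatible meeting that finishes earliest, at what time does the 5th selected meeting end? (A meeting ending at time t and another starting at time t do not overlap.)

22

By end time: (1,4), (4,8), (11,12), (14,18), (17,21), (21,22).
Pick (1,4); next start ≥ 4 → (4,8); next start ≥ 8 → (11,12); next start ≥ 12 → (14,18); next start ≥ 18 → (21,22).
Selected: (1,4) (4,8) (11,12) (14,18) (21,22)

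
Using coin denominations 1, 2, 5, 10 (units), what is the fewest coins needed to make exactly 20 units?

2

Greedy: take as many of the largest coin as possible, then repeat with the remainder.
20 = 2×10
Total coins = 2 = 2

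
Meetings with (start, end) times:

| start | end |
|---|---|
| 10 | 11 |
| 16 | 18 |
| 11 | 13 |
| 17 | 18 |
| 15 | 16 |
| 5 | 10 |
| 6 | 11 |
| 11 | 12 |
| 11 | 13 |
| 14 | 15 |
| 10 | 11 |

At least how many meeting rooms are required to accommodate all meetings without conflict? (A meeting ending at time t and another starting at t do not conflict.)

3

The answer is the maximum number of intervals overlapping at any instant.
starts: [5, 6, 10, 10, 11, 11, 11, 14, 15, 16, 17]
ends:   [10, 11, 11, 11, 12, 13, 13, 15, 16, 18, 18]
s5→1 s6→2 e10→1 s10→2 s10→3  — peak 3.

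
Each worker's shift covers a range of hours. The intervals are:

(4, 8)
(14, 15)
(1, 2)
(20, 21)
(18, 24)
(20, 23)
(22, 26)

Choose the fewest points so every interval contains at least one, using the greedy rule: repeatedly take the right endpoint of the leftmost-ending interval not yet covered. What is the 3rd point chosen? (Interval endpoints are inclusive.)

15

Sort by right endpoint; whenever an interval is uncovered, place a point at its right end.
By right end: [1,2]  [4,8]  [14,15]  [20,21]  [20,23]  [18,24]  [22,26]
[1,2] uncovered → point at 2; [4,8] uncovered → point at 8; [14,15] uncovered → point at 15; [20,21] uncovered → point at 21; [22,26] uncovered → point at 26.
Points: 2, 8, 15, 21, 26 (5 total).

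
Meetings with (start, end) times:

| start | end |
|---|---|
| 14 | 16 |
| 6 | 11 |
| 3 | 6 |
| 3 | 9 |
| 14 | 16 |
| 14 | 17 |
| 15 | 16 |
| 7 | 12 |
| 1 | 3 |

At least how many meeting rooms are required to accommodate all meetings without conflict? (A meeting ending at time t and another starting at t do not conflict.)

4

The answer is the maximum number of intervals overlapping at any instant.
Events (time:±→running): 1:+→1 3:-→0 3:+→1 3:+→2 6:-→1 6:+→2 7:+→3 9:-→2 11:-→1 12:-→0 14:+→1 14:+→2 14:+→3 15:+→4 … peak 4.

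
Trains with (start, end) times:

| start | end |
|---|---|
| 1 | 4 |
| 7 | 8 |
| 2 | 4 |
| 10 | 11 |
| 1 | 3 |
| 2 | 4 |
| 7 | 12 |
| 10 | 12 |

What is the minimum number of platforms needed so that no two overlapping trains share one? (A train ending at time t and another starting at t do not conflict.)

Events (time:±→running): 1:+→1 1:+→2 2:+→3 2:+→4 … peak 4.

4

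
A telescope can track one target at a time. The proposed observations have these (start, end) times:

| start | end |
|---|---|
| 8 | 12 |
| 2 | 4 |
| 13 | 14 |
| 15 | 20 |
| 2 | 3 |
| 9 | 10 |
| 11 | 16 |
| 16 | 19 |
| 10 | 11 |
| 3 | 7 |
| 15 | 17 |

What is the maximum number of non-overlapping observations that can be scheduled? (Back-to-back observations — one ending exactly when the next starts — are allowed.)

By end time: (2,3), (2,4), (3,7), (9,10), (10,11), (8,12), (13,14), (11,16), (15,17), (16,19), (15,20).
Pick (2,3); next start ≥ 3 → (3,7); next start ≥ 7 → (9,10); next start ≥ 10 → (10,11); next start ≥ 11 → (13,14); next start ≥ 14 → (15,17).
Selected 6 observations.

6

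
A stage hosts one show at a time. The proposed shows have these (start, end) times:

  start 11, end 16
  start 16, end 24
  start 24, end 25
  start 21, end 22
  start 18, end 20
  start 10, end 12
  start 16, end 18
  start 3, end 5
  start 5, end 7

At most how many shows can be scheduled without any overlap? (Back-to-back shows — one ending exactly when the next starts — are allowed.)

By end time: (3,5), (5,7), (10,12), (11,16), (16,18), (18,20), (21,22), (16,24), (24,25).
Pick (3,5); next start ≥ 5 → (5,7); next start ≥ 7 → (10,12); next start ≥ 12 → (16,18); next start ≥ 18 → (18,20); next start ≥ 20 → (21,22); next start ≥ 22 → (24,25).
Selected 7 shows.

7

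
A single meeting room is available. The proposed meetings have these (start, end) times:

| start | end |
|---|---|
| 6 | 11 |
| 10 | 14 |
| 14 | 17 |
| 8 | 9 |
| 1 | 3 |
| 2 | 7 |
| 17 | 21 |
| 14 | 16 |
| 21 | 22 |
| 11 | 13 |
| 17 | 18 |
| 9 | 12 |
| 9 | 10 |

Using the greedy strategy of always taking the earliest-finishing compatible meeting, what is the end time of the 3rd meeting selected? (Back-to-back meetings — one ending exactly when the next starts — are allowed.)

By end time: (1,3), (2,7), (8,9), (9,10), (6,11), (9,12), (11,13), (10,14), (14,16), (14,17), (17,18), (17,21), (21,22).
Pick (1,3); next start ≥ 3 → (8,9); next start ≥ 9 → (9,10); next start ≥ 10 → (11,13); next start ≥ 13 → (14,16); next start ≥ 16 → (17,18); next start ≥ 18 → (21,22).
Selected: (1,3) (8,9) (9,10) (11,13) (14,16) (17,18) (21,22)

10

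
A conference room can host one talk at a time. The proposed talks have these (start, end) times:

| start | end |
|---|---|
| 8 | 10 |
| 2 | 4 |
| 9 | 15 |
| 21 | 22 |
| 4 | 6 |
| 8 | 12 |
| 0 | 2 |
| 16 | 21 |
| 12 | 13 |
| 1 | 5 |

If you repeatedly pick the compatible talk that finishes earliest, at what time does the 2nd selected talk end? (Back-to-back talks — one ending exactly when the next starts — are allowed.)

4

By end time: (0,2), (2,4), (1,5), (4,6), (8,10), (8,12), (12,13), (9,15), (16,21), (21,22).
Pick (0,2); next start ≥ 2 → (2,4); next start ≥ 4 → (4,6); next start ≥ 6 → (8,10); next start ≥ 10 → (12,13); next start ≥ 13 → (16,21); next start ≥ 21 → (21,22).
Selected: (0,2) (2,4) (4,6) (8,10) (12,13) (16,21) (21,22)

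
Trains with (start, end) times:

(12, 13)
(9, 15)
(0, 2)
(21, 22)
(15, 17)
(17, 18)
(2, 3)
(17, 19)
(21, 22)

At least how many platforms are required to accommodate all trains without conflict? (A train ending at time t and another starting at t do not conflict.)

Count concurrent intervals with a sweep; the peak is the room count.
Events (time:±→running): 0:+→1 2:-→0 2:+→1 3:-→0 9:+→1 12:+→2 … peak 2.

2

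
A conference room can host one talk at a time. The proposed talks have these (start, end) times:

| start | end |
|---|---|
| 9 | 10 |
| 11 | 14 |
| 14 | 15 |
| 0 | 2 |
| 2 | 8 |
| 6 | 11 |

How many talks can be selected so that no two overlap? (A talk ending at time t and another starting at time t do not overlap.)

5

By end time: (0,2), (2,8), (9,10), (6,11), (11,14), (14,15).
Pick (0,2); next start ≥ 2 → (2,8); next start ≥ 8 → (9,10); next start ≥ 10 → (11,14); next start ≥ 14 → (14,15).
Selected 5 talks.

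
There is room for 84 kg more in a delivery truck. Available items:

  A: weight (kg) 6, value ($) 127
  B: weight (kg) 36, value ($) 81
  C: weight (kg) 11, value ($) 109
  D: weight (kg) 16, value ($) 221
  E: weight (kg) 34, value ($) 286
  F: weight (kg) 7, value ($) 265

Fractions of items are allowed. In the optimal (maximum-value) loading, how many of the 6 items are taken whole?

Ratios (sorted): F 37.86, A 21.17, D 13.81, C 9.91, E 8.41, B 2.25
take F (7 @ 265); take A (6 @ 127); take D (16 @ 221); take C (11 @ 109); take E (34 @ 286); take 10/36 of B → 22.50. Capacity used 84/84.
5 item(s) taken whole; one partial (take 10/36 of B).

5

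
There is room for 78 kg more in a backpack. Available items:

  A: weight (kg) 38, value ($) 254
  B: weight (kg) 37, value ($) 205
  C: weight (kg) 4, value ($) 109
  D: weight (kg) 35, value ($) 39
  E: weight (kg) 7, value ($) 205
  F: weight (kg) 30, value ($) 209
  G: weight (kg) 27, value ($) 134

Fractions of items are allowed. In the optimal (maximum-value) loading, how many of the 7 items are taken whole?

3

Greedy by value/weight ratio, highest first.
Ratios (sorted): E 29.29, C 27.25, F 6.97, A 6.68, B 5.54, G 4.96, D 1.11
take E (7 @ 205); take C (4 @ 109); take F (30 @ 209); take 37/38 of A → 247.32. Capacity used 78/78.
3 item(s) taken whole; one partial (take 37/38 of A).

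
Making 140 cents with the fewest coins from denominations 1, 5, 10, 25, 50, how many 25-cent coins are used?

140 = 2×50 + 1×25 + 1×10 + 1×5
Count of 25: 1

1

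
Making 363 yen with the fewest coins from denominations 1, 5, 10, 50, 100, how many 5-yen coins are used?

Greedy: take as many of the largest coin as possible, then repeat with the remainder.
363 = 3×100 + 1×50 + 1×10 + 3×1
Count of 5: 0

0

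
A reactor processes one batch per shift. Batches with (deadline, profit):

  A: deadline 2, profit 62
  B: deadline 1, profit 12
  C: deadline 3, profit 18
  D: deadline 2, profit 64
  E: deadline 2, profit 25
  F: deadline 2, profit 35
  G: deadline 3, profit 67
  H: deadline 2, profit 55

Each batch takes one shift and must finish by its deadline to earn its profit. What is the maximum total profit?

193

Sort by profit descending; place each in the latest free slot ≤ its deadline.
By profit: G(d3,67), D(d2,64), A(d2,62), H(d2,55), F(d2,35), E(d2,25), C(d3,18), B(d1,12)
G→slot 3; D→slot 2; A→slot 1; H skipped; F skipped; E skipped; C skipped; B skipped.
Profit = 62 + 64 + 67 = 193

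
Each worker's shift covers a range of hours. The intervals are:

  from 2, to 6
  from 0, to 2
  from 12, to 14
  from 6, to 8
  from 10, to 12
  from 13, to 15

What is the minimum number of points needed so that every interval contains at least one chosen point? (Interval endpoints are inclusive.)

Process intervals by earliest right end; each time one isn't hit yet, stab at its right endpoint.
By right end: [0,2]  [2,6]  [6,8]  [10,12]  [12,14]  [13,15]
[0,2] uncovered → point at 2; [6,8] uncovered → point at 8; [10,12] uncovered → point at 12; [13,15] uncovered → point at 15.
Points: 2, 8, 12, 15 (4 total).

4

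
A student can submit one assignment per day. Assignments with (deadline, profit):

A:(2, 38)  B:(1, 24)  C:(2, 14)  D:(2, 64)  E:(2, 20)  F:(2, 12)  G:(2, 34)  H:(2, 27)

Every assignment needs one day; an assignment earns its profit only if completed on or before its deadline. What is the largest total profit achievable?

102

Profit order: D=64 A=38 G=34 H=27 B=24 E=20 C=14 F=12
Assign: D→slot 2, A→slot 1, G skipped, H skipped, B skipped, E skipped, C skipped, F skipped.
Slots: [1:A] [2:D]
Profit = 38 + 64 = 102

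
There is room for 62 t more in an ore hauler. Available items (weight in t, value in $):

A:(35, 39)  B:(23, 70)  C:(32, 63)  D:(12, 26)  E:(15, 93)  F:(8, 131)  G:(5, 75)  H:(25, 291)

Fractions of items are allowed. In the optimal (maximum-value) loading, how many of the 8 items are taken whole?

Greedy by value/weight ratio, highest first.
Ratios (sorted): F 16.38, G 15.00, H 11.64, E 6.20, B 3.04, D 2.17, C 1.97, A 1.11
take F (8 @ 131); take G (5 @ 75); take H (25 @ 291); take E (15 @ 93); take 9/23 of B → 27.39. Capacity used 62/62.
4 item(s) taken whole; one partial (take 9/23 of B).

4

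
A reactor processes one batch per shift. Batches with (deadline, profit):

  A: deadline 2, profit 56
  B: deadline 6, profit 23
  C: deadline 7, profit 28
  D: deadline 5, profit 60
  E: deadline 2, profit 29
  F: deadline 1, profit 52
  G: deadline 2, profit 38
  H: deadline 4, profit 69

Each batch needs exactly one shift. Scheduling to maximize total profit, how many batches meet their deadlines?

Take jobs in profit order; each goes to the latest open slot no later than its deadline.
Profit order: H=69 D=60 A=56 F=52 G=38 E=29 C=28 B=23
Assign: H→slot 4, D→slot 5, A→slot 2, F→slot 1, G skipped, E skipped, C→slot 7, B→slot 6.
Slots: [1:F] [2:A] [4:H] [5:D] [6:B] [7:C]
6 of 8 scheduled.

6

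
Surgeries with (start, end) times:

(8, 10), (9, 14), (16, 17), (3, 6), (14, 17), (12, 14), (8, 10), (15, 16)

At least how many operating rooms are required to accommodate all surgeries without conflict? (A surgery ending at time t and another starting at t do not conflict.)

3

starts: [3, 8, 8, 9, 12, 14, 15, 16]
ends:   [6, 10, 10, 14, 14, 16, 17, 17]
s3→1 e6→0 s8→1 s8→2 s9→3  — peak 3.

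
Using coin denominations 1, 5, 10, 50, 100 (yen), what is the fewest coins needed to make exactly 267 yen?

267 = 2×100 + 1×50 + 1×10 + 1×5 + 2×1
Total coins = 2 + 1 + 1 + 1 + 2 = 7

7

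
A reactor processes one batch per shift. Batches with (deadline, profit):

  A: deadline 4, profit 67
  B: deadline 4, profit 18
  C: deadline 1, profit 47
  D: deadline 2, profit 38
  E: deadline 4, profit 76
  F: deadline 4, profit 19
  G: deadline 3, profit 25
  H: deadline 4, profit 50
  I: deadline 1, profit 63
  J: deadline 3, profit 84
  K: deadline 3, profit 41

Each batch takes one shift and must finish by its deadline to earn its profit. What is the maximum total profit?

290

By profit: J(d3,84), E(d4,76), A(d4,67), I(d1,63), H(d4,50), C(d1,47), K(d3,41), D(d2,38), G(d3,25), F(d4,19), B(d4,18)
J→slot 3; E→slot 4; A→slot 2; I→slot 1; H skipped; C skipped; K skipped; D skipped; G skipped; F skipped; B skipped.
Profit = 63 + 67 + 84 + 76 = 290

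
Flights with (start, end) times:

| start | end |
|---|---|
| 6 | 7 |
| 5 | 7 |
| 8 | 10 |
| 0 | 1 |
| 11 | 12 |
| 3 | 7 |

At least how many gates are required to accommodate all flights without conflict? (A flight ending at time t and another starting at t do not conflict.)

Count concurrent intervals with a sweep; the peak is the room count.
starts: [0, 3, 5, 6, 8, 11]
ends:   [1, 7, 7, 7, 10, 12]
s0→1 e1→0 s3→1 s5→2 s6→3  — peak 3.

3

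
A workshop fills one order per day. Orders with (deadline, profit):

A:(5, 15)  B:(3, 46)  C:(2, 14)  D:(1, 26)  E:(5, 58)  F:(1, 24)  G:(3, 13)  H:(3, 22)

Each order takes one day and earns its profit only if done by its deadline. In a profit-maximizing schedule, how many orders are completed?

Profit order: E=58 B=46 D=26 F=24 H=22 A=15 C=14 G=13
Assign: E→slot 5, B→slot 3, D→slot 1, F skipped, H→slot 2, A→slot 4, C skipped, G skipped.
Slots: [1:D] [2:H] [3:B] [4:A] [5:E]
5 of 8 scheduled.

5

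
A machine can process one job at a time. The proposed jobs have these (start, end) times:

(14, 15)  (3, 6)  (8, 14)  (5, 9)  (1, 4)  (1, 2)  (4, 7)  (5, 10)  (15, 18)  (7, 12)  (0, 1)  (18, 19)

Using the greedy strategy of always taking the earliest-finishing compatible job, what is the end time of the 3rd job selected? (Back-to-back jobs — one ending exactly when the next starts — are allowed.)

Greedy by earliest finish: after sorting by end time, pick each interval compatible with the last pick.
Sorted by end: (0,1)  (1,2)  (1,4)  (3,6)  (4,7)  (5,9)  (5,10)  (7,12)  (8,14)  (14,15)  (15,18)  (18,19)
take (0,1); take (1,2); take (3,6); skip (5,9); skip (5,10); take (7,12); take (14,15); take (15,18); take (18,19).
Selected: (0,1) (1,2) (3,6) (7,12) (14,15) (15,18) (18,19)

6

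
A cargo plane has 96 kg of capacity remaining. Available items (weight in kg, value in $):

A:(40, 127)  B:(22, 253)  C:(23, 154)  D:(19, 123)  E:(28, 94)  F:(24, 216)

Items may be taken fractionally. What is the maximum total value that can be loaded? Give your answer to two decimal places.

Greedy by value/weight ratio, highest first.
Ratios (sorted): B 11.50, F 9.00, C 6.70, D 6.47, E 3.36, A 3.17
take B (22 @ 253); take F (24 @ 216); take C (23 @ 154); take D (19 @ 123); take 8/28 of E → 26.86. Capacity used 96/96.
Total value = 772.86

772.86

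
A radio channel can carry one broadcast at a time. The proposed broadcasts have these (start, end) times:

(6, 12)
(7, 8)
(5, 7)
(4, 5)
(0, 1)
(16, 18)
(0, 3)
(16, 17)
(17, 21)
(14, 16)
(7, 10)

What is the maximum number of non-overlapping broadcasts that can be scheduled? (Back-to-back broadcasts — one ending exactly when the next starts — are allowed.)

By end time: (0,1), (0,3), (4,5), (5,7), (7,8), (7,10), (6,12), (14,16), (16,17), (16,18), (17,21).
Pick (0,1); next start ≥ 1 → (4,5); next start ≥ 5 → (5,7); next start ≥ 7 → (7,8); next start ≥ 8 → (14,16); next start ≥ 16 → (16,17); next start ≥ 17 → (17,21).
Selected 7 broadcasts.

7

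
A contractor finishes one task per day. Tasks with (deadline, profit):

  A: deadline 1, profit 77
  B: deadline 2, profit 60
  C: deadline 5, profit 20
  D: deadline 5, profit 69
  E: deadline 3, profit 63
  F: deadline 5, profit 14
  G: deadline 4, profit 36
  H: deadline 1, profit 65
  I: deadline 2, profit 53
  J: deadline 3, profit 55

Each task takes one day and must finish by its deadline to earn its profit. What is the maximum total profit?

Profit order: A=77 D=69 H=65 E=63 B=60 J=55 I=53 G=36 C=20 F=14
Assign: A→slot 1, D→slot 5, H skipped, E→slot 3, B→slot 2, J skipped, I skipped, G→slot 4, C skipped, F skipped.
Slots: [1:A] [2:B] [3:E] [4:G] [5:D]
Profit = 77 + 60 + 63 + 36 + 69 = 305

305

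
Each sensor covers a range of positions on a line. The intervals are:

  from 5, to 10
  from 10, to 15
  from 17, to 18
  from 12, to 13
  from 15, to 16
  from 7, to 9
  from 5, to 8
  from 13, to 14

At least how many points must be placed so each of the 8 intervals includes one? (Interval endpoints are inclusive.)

4

By right end: [5,8]  [7,9]  [5,10]  [12,13]  [13,14]  [10,15]  [15,16]  [17,18]
[5,8] uncovered → point at 8; [12,13] uncovered → point at 13; [15,16] uncovered → point at 16; [17,18] uncovered → point at 18.
Points: 8, 13, 16, 18 (4 total).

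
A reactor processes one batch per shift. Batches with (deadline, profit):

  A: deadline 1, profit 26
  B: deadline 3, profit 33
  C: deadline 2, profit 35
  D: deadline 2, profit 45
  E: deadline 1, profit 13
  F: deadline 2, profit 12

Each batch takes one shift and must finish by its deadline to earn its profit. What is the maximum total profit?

Take jobs in profit order; each goes to the latest open slot no later than its deadline.
Profit order: D=45 C=35 B=33 A=26 E=13 F=12
Assign: D→slot 2, C→slot 1, B→slot 3, A skipped, E skipped, F skipped.
Slots: [1:C] [2:D] [3:B]
Profit = 35 + 45 + 33 = 113

113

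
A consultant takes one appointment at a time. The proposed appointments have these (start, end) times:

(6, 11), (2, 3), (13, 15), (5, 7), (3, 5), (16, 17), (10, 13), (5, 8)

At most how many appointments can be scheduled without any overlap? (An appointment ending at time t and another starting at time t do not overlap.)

Greedy by earliest finish: after sorting by end time, pick each interval compatible with the last pick.
By end time: (2,3), (3,5), (5,7), (5,8), (6,11), (10,13), (13,15), (16,17).
Pick (2,3); next start ≥ 3 → (3,5); next start ≥ 5 → (5,7); next start ≥ 7 → (10,13); next start ≥ 13 → (13,15); next start ≥ 15 → (16,17).
Selected 6 appointments.

6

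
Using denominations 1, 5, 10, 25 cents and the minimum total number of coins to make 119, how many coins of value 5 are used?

119 = 4×25 + 1×10 + 1×5 + 4×1
Count of 5: 1

1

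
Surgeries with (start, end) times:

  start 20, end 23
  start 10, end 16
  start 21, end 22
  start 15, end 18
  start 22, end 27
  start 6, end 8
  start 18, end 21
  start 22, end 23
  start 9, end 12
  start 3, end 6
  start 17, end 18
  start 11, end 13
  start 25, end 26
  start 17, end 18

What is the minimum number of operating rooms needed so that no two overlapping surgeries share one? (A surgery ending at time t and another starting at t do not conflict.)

The answer is the maximum number of intervals overlapping at any instant.
starts: [3, 6, 9, 10, 11, 15, 17, 17, 18, 20, 21, 22, 22, 25]
ends:   [6, 8, 12, 13, 16, 18, 18, 18, 21, 22, 23, 23, 26, 27]
s3→1 e6→0 s6→1 e8→0 s9→1 s10→2 s11→3  — peak 3.

3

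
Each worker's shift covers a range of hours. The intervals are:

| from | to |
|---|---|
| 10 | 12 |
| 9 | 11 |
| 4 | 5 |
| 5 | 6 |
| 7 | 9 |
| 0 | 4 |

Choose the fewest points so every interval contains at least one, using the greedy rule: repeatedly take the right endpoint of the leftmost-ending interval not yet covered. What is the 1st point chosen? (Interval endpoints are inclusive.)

By right end: [0,4]  [4,5]  [5,6]  [7,9]  [9,11]  [10,12]
[0,4] uncovered → point at 4; [5,6] uncovered → point at 6; [7,9] uncovered → point at 9; [10,12] uncovered → point at 12.
Points: 4, 6, 9, 12 (4 total).

4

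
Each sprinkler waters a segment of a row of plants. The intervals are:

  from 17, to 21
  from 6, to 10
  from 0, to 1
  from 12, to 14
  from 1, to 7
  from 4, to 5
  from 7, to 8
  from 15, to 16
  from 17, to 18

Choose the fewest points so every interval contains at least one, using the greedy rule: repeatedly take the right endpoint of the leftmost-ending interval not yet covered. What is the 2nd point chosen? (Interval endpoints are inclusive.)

5

By right end: [0,1]  [4,5]  [1,7]  [7,8]  [6,10]  [12,14]  [15,16]  [17,18]  [17,21]
[0,1] uncovered → point at 1; [4,5] uncovered → point at 5; [7,8] uncovered → point at 8; [12,14] uncovered → point at 14; [15,16] uncovered → point at 16; [17,18] uncovered → point at 18.
Points: 1, 5, 8, 14, 16, 18 (6 total).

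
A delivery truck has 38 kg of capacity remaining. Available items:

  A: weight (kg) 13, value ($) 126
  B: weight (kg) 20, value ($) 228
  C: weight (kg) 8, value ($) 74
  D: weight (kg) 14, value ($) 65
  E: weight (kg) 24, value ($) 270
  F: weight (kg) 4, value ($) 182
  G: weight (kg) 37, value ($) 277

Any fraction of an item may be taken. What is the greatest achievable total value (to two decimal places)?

567.50

Greedy by value/weight ratio, highest first.
Order: F (182/4=45.50) > B (228/20=11.40) > E (270/24=11.25) > A (126/13=9.69) > C (74/8=9.25) > G (277/37=7.49) > D (65/14=4.64)
Fill: take F (4 @ 182) → take B (20 @ 228) → take 14/24 of E → 157.50; 38/38 used.
Total value = 567.50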